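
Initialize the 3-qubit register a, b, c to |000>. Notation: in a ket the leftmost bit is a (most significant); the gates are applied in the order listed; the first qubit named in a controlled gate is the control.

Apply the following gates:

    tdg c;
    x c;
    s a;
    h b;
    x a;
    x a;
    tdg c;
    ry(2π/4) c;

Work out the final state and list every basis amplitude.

The final amplitudes are exp(3*I*pi/4)/2 on |000>, -exp(3*I*pi/4)/2 on |001>, exp(3*I*pi/4)/2 on |010>, -exp(3*I*pi/4)/2 on |011>, 0 on |100>, 0 on |101>, 0 on |110>, 0 on |111>. Key observation: steps 5-6 multiply out to the identity, so the circuit reduces to the remaining gates.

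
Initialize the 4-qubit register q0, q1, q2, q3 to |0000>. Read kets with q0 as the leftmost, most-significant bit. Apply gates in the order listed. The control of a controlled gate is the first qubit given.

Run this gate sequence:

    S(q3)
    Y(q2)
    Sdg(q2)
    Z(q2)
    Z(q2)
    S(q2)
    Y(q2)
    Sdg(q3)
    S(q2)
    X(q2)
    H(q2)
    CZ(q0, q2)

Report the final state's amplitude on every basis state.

The final amplitudes are sqrt(2)/2 on |0000>, -sqrt(2)/2 on |0010>, and 0 on every other basis state.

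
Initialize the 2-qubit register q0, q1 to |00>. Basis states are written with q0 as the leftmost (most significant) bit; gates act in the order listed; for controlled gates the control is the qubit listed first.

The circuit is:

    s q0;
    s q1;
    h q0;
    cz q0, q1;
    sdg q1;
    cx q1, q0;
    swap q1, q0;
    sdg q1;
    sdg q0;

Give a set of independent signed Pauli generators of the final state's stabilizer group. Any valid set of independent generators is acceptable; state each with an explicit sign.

The stabilizer group can be generated by -IY, +ZI, among other valid generating sets.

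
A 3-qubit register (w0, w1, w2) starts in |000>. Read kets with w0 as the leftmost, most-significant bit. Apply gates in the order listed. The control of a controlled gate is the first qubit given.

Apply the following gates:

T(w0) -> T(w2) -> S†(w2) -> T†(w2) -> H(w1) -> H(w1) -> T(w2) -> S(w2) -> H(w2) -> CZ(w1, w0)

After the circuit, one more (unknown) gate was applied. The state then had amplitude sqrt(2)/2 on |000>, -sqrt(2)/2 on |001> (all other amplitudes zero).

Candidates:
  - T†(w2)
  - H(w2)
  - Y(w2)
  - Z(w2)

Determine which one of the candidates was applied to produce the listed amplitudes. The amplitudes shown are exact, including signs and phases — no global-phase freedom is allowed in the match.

The applied gate was Z(w2). Key observation: steps 3-8 multiply out to the identity, so the circuit reduces to the remaining gates.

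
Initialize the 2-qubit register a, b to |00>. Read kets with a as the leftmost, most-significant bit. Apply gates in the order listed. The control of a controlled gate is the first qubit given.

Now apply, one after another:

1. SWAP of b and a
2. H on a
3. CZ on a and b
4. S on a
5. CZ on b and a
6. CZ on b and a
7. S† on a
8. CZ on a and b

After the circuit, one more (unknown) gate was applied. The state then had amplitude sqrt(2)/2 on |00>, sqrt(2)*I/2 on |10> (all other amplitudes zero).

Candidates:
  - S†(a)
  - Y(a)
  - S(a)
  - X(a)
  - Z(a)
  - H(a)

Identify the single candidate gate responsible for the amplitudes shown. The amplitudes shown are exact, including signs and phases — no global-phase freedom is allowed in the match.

It was S(a) that produced the state shown. Key observation: steps 4-7 multiply out to the identity, so the circuit reduces to the remaining gates.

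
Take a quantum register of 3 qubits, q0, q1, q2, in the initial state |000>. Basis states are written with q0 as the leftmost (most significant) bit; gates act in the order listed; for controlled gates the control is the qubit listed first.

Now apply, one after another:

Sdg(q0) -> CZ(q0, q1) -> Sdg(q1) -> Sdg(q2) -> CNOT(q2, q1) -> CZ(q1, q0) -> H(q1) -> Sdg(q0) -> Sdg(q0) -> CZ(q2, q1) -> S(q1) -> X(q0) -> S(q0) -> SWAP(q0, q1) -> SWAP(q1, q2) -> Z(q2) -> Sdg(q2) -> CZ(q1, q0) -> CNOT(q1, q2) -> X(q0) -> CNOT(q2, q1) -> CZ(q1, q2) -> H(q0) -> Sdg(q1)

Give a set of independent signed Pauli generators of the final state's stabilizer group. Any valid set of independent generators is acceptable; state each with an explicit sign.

The stabilizer group can be generated by +YII, -IZI, -IIZ, among other valid generating sets.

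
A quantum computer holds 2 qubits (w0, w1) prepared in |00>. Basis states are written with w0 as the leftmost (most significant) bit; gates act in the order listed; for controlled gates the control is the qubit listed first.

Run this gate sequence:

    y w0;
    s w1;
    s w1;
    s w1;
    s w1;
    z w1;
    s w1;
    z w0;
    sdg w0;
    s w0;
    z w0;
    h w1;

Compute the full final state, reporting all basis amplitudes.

The resulting statevector has amplitude 0 on |00>, 0 on |01>, sqrt(2)*I/2 on |10>, sqrt(2)*I/2 on |11>.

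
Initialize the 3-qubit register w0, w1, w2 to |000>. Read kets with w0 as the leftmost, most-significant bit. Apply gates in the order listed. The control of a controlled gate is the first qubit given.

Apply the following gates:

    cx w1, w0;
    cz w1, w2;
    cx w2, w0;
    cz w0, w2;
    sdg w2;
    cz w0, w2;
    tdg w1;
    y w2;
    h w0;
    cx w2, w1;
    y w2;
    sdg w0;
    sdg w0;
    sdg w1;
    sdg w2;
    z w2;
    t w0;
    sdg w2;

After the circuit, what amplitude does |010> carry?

The final state's coefficient on |010> equals -sqrt(2)*I/2.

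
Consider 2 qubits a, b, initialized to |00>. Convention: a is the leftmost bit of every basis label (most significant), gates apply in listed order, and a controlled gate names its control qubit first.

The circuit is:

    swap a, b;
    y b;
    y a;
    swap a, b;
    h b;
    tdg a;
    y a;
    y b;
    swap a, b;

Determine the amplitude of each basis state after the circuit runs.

The final amplitudes are sqrt(2)*exp(3*I*pi/4)/2 on |00>, 0 on |01>, sqrt(2)*exp(3*I*pi/4)/2 on |10>, 0 on |11>.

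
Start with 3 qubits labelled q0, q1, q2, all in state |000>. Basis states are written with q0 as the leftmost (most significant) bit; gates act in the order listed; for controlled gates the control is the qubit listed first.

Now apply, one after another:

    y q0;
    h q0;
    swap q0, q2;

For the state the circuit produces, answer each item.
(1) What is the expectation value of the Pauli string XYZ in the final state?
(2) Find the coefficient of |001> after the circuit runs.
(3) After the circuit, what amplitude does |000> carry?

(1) The observable XYZ averages to 0.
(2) |001> carries amplitude -sqrt(2)*I/2 in the final state.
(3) The final state's coefficient on |000> equals sqrt(2)*I/2.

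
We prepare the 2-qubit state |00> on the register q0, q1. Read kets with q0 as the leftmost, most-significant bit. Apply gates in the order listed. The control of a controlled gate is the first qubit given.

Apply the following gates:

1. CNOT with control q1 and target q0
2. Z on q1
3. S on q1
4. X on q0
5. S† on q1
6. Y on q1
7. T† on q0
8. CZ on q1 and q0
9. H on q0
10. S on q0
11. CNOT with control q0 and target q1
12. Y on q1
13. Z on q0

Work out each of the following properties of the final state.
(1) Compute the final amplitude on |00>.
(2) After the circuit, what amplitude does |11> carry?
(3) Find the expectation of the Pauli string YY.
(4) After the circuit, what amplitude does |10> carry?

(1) The amplitude on |00> is sqrt(2)*exp(3*I*pi/4)/2.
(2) The final state's coefficient on |11> equals sqrt(2)*exp(I*pi/4)/2.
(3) In the final state, YY has expectation 0.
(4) |10> carries amplitude 0 in the final state.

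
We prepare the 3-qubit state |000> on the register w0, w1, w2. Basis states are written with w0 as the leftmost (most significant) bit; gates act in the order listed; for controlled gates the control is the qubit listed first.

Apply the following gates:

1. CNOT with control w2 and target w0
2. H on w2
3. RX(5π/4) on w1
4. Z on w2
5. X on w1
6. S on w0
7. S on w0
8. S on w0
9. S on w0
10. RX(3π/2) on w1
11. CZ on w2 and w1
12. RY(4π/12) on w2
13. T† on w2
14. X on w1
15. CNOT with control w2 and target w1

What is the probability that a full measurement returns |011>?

The probability of measuring |011> is -sqrt(2)/8 - sqrt(6)/16 + sqrt(3)/8 + 1/4. Key observation: steps 6-9 multiply out to the identity, so the circuit reduces to the remaining gates.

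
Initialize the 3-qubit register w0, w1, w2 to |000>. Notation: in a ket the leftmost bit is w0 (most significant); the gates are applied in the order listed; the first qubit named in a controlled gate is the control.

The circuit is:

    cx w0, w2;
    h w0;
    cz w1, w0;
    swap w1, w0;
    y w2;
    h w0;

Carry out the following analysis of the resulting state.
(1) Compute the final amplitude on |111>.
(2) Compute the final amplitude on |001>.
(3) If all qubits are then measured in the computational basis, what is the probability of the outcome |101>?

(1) The amplitude on |111> is I/2.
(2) The final state's coefficient on |001> equals I/2.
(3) A full measurement returns |101> with probability 1/4.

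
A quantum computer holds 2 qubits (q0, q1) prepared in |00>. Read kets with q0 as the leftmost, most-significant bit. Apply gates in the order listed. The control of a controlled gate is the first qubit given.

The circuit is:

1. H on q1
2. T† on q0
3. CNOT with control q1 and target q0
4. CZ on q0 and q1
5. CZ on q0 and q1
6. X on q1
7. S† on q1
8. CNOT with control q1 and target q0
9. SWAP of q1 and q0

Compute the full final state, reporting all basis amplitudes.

The final amplitudes are 0 on |00>, sqrt(2)/2 on |01>, 0 on |10>, -sqrt(2)*I/2 on |11>. Key observation: steps 4-5 multiply out to the identity, so the circuit reduces to the remaining gates.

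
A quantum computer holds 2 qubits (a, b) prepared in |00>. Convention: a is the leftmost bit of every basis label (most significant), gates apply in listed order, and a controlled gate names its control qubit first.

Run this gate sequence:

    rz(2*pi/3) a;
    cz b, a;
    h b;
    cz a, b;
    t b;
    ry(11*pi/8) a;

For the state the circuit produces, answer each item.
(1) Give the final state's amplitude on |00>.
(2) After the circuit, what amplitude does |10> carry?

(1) |00> carries amplitude sqrt(2)*exp(2*I*pi/3)*cos(5*pi/16)/2 in the final state.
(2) |10> carries amplitude -sqrt(2)*exp(2*I*pi/3)*sin(5*pi/16)/2 in the final state.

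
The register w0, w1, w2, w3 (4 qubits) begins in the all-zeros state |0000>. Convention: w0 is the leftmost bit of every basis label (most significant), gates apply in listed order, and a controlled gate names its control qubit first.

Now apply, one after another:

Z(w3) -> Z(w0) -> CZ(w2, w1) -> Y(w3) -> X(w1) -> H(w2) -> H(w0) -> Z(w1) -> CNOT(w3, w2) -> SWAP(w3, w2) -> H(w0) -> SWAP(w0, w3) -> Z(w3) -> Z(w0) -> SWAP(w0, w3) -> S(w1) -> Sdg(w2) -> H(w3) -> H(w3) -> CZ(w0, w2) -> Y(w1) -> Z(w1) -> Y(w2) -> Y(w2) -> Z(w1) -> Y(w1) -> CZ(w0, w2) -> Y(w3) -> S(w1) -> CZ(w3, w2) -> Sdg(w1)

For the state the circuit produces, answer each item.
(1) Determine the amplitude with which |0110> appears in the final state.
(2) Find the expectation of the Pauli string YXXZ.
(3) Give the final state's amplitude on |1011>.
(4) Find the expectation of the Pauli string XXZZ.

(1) The amplitude on |0110> is sqrt(2)/2. Key observation: the block from step 20 through step 27 cancels to the identity and can be dropped.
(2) The expectation value of YXXZ is 0.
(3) The final state's coefficient on |1011> equals 0.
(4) The expectation value of XXZZ is 0.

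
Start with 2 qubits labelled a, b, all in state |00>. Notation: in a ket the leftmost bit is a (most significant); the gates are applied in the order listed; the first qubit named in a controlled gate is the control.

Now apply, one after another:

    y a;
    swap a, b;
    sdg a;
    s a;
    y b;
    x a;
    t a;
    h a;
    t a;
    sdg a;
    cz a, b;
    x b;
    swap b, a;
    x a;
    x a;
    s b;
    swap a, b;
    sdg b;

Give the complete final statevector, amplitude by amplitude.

The final amplitudes are 0 on |00>, -sqrt(2)*exp(3*I*pi/4)/2 on |01>, 0 on |10>, -sqrt(2)/2 on |11>.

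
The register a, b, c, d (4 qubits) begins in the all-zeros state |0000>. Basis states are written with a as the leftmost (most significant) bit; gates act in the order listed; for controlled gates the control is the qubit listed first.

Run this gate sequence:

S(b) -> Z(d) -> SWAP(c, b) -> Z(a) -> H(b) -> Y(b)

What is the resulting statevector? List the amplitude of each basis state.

The final amplitudes are -sqrt(2)*I/2 on |0000>, sqrt(2)*I/2 on |0100>, and 0 on every other basis state.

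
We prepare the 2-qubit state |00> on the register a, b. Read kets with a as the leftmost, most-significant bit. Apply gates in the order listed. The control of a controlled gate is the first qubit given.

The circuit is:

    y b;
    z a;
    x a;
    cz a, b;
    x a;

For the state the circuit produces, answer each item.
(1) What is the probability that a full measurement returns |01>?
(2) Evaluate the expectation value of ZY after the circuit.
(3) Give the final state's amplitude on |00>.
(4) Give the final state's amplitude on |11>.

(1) Outcome |01> occurs with probability 1.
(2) The expectation value of ZY is 0.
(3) The final state's coefficient on |00> equals 0.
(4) The final state's coefficient on |11> equals 0.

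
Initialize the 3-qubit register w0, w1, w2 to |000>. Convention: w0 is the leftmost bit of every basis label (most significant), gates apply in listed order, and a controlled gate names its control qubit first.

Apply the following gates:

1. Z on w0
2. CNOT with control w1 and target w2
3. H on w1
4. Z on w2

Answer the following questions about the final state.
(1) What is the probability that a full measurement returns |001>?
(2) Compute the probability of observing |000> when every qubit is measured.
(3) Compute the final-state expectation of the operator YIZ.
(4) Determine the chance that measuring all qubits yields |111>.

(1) Outcome |001> occurs with probability 0.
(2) The probability of measuring |000> is 1/2.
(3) In the final state, YIZ has expectation 0.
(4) The probability of measuring |111> is 0.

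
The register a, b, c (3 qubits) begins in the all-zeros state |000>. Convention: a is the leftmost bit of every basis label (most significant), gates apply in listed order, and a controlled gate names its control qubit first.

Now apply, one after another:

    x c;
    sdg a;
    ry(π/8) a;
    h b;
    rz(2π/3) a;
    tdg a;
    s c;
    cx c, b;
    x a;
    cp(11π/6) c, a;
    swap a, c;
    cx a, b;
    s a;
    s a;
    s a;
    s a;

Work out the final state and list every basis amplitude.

The resulting statevector has amplitude 0 on |000>, 0 on |001>, 0 on |010>, 0 on |011>, sqrt(2)*exp(7*I*pi/12)*sin(pi/16)/2 on |100>, sqrt(2)*cos(pi/16)/2 on |101>, sqrt(2)*exp(7*I*pi/12)*sin(pi/16)/2 on |110>, sqrt(2)*cos(pi/16)/2 on |111>. Key observation: the block from step 13 through step 16 cancels to the identity and can be dropped.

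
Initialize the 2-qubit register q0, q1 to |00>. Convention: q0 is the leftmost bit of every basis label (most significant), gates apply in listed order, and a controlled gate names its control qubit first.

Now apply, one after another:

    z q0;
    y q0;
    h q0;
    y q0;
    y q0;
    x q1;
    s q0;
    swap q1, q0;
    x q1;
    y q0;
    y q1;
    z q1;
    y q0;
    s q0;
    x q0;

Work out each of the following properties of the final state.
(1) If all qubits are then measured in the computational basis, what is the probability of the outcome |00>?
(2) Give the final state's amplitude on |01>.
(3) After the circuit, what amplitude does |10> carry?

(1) The probability of measuring |00> is 1/2.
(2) |01> carries amplitude sqrt(2)/2 in the final state.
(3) The final state's coefficient on |10> equals 0.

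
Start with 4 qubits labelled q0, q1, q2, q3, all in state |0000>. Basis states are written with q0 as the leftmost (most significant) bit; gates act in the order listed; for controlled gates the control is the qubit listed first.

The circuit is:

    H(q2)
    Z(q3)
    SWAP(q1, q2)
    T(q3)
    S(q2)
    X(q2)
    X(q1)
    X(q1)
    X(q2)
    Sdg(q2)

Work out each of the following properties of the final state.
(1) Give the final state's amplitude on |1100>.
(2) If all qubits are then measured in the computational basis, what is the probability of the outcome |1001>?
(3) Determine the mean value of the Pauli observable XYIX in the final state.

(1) The final state's coefficient on |1100> equals 0. Key observation: steps 5-10 multiply out to the identity, so the circuit reduces to the remaining gates.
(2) A full measurement returns |1001> with probability 0.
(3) In the final state, XYIX has expectation 0.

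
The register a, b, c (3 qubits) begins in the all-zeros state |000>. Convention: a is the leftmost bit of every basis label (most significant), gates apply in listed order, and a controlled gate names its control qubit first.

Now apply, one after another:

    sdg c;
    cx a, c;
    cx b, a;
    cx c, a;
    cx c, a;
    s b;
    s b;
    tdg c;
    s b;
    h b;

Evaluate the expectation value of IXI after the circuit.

The observable IXI averages to 1.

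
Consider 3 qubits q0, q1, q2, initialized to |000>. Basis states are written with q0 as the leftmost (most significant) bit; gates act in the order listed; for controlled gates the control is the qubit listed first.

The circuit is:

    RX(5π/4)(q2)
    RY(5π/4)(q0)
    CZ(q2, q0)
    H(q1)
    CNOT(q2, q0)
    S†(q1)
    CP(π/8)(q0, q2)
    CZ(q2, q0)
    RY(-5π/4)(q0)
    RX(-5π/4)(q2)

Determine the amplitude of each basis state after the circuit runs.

The final amplitudes are -1/8 + 5*sqrt(2)/16 + sqrt(2)*exp(I*pi/8)/16 + exp(I*pi/8)/8 on |000>, -I/4 + sqrt(2)*exp(5*I*pi/8)/16 + sqrt(2)*I/16 on |001>, -5*sqrt(2)*I/16 - exp(5*I*pi/8)/8 - sqrt(2)*exp(5*I*pi/8)/16 + I/8 on |010>, -1/4 + sqrt(2)/16 + sqrt(2)*exp(I*pi/8)/16 on |011>, 1/4 + 3*sqrt(2)/16 - sqrt(2)*exp(I*pi/8)/16 on |100>, -exp(5*I*pi/8)/8 + sqrt(2)*exp(5*I*pi/8)/16 + sqrt(2)*I/16 + I/8 on |101>, -3*sqrt(2)*I/16 - I/4 + sqrt(2)*exp(5*I*pi/8)/16 on |110>, sqrt(2)/16 + 1/8 - exp(I*pi/8)/8 + sqrt(2)*exp(I*pi/8)/16 on |111>.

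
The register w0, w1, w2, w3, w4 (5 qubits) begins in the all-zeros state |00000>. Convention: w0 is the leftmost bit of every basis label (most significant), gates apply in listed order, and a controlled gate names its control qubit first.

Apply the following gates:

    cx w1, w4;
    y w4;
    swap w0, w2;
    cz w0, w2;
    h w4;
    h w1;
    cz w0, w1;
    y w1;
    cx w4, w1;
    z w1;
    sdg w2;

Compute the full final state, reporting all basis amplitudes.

The final amplitudes are 1/2 on |00000>, 1/2 on |00001>, 1/2 on |01000>, 1/2 on |01001>, and 0 on every other basis state.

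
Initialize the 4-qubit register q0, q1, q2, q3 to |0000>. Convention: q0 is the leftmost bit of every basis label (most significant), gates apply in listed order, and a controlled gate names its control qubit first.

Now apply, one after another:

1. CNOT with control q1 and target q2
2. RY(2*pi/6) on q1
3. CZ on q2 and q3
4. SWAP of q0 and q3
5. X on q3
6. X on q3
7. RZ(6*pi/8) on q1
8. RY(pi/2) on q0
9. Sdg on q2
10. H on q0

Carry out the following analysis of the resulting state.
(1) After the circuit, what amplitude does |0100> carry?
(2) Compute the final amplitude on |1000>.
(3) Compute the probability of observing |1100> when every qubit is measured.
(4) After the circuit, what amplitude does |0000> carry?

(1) The final state's coefficient on |0100> equals exp(3*I*pi/8)/2. Key observation: steps 5-6 multiply out to the identity, so the circuit reduces to the remaining gates.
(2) The final state's coefficient on |1000> equals 0.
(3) The probability of measuring |1100> is 0.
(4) The final state's coefficient on |0000> equals -sqrt(3)*exp(5*I*pi/8)/2.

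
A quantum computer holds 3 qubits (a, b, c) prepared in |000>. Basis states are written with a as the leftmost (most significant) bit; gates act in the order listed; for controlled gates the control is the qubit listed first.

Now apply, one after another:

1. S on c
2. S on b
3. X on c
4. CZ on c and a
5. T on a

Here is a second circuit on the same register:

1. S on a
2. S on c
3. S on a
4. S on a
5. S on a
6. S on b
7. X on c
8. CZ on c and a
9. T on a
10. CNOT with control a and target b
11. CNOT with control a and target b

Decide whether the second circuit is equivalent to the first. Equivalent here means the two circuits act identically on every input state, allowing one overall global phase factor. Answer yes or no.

Yes: on every input state the two circuits agree up to one overall phase factor.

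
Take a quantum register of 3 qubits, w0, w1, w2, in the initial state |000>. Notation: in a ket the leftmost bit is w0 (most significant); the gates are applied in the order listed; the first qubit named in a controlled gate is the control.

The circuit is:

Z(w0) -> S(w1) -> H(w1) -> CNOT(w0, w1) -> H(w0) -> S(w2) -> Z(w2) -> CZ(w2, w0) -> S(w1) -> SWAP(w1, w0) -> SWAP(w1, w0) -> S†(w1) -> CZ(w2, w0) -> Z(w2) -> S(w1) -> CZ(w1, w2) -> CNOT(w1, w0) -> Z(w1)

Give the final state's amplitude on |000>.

The amplitude on |000> is 1/2. Key observation: gates 7-14 undo each other exactly, leaving only the rest of the circuit to track.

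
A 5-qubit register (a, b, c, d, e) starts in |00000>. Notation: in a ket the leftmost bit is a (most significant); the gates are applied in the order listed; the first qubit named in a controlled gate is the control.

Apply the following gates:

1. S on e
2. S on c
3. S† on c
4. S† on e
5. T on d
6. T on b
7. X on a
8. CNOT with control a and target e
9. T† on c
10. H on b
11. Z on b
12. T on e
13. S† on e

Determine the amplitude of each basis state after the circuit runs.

After the circuit, the state carries amplitude -sqrt(2)*exp(3*I*pi/4)/2 on |10001>, sqrt(2)*exp(3*I*pi/4)/2 on |11001>, and 0 on every other basis state.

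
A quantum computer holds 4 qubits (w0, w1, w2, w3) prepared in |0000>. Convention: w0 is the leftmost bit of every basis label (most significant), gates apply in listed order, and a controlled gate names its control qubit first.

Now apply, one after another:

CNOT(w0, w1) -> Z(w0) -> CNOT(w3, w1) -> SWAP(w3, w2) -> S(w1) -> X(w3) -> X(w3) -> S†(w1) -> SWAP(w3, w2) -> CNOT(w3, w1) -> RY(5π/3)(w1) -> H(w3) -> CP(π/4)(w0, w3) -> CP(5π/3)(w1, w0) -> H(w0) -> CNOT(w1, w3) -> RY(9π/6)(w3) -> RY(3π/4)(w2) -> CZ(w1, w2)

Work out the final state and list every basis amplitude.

After the circuit, the state carries amplitude sqrt(12 - 6*sqrt(2))/8 on |0000>, 0 on |0001>, sqrt(6*sqrt(2) + 12)/8 on |0010>, 0 on |0011>, -sqrt(4 - 2*sqrt(2))/8 on |0100>, 0 on |0101>, sqrt(2*sqrt(2) + 4)/8 on |0110>, 0 on |0111>, sqrt(12 - 6*sqrt(2))/8 on |1000>, 0 on |1001>, sqrt(6*sqrt(2) + 12)/8 on |1010>, 0 on |1011>, -sqrt(4 - 2*sqrt(2))/8 on |1100>, 0 on |1101>, sqrt(2*sqrt(2) + 4)/8 on |1110>, 0 on |1111>. Key observation: steps 3-10 multiply out to the identity, so the circuit reduces to the remaining gates.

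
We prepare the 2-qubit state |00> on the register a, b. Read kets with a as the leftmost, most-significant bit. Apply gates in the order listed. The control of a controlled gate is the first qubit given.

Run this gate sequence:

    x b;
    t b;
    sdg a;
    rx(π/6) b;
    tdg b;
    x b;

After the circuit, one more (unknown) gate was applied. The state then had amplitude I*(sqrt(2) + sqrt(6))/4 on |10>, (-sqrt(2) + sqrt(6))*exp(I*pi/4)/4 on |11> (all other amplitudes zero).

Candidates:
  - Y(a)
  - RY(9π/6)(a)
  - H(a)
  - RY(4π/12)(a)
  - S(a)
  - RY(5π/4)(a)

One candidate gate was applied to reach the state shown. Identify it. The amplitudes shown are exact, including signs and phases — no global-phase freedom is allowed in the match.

The unique candidate consistent with the amplitudes is Y(a).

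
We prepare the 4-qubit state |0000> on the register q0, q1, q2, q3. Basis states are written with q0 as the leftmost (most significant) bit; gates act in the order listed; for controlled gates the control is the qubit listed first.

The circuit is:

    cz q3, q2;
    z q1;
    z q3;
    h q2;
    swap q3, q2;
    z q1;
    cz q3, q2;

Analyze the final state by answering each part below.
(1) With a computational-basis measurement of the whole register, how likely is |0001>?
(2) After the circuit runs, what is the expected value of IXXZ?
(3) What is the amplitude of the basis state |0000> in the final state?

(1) The probability of measuring |0001> is 1/2.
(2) The expectation value of IXXZ is 0.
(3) The final state's coefficient on |0000> equals sqrt(2)/2.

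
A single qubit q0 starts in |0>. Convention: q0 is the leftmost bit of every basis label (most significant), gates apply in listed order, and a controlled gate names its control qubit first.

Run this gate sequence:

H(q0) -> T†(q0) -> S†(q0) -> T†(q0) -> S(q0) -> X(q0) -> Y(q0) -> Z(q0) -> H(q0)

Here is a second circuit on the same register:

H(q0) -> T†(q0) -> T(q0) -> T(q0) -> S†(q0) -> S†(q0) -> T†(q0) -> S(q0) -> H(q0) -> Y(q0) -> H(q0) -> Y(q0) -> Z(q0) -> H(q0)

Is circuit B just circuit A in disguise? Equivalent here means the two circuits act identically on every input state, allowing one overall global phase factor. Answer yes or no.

No — the two circuits implement different unitaries, even allowing a global phase.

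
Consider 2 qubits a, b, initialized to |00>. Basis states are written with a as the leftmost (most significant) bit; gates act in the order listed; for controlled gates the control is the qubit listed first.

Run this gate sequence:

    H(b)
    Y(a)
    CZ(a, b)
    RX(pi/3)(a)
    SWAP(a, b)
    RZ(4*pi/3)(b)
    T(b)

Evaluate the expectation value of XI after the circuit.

In the final state, XI has expectation -1.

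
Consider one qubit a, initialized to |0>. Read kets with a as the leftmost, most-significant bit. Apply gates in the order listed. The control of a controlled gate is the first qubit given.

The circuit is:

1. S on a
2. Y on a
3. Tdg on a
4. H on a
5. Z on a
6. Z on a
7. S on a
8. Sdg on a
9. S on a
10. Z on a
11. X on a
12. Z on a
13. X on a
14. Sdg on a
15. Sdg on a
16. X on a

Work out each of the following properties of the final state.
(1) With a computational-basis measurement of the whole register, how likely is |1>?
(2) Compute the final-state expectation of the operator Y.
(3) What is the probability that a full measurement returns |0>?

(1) Outcome |1> occurs with probability 1/2.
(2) The expectation value of Y is -1.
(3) Outcome |0> occurs with probability 1/2.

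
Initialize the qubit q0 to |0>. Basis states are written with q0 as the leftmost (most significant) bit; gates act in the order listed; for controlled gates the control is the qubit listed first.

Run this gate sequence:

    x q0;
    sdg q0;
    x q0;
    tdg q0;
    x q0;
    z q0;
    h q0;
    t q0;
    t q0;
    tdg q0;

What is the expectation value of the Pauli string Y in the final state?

In the final state, Y has expectation -sqrt(2)/2.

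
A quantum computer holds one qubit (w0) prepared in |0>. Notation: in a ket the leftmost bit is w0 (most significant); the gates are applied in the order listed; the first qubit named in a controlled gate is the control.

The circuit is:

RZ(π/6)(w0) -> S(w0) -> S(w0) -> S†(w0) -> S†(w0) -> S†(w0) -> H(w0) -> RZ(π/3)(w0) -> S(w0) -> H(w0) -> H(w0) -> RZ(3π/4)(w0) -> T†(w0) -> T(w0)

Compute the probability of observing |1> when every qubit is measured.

A full measurement returns |1> with probability 1/2.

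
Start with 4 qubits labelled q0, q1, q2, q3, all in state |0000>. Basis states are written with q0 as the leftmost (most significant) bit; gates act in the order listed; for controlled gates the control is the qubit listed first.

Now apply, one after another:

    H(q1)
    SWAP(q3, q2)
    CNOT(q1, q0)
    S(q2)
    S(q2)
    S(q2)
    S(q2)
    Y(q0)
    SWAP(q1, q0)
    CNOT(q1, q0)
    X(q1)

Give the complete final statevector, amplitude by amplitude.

The resulting statevector has amplitude sqrt(2)*I/2 on |1000>, -sqrt(2)*I/2 on |1100>, and 0 on every other basis state.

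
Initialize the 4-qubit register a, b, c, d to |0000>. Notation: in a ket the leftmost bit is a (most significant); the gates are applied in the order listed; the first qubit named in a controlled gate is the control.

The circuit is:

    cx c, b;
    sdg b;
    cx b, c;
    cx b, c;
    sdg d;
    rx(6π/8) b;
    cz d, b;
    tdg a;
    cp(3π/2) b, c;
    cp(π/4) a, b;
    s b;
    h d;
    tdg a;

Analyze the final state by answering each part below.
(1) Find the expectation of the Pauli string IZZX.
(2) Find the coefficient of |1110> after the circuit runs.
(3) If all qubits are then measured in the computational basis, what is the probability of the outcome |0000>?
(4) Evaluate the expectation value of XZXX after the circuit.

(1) The observable IZZX averages to -sqrt(2)/2.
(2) |1110> carries amplitude 0 in the final state.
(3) Outcome |0000> occurs with probability 1/4 - sqrt(2)/8.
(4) The expectation value of XZXX is 0.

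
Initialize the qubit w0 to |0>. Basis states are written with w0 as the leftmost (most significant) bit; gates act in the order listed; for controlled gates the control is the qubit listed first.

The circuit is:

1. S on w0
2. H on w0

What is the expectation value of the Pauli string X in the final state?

The observable X averages to 1.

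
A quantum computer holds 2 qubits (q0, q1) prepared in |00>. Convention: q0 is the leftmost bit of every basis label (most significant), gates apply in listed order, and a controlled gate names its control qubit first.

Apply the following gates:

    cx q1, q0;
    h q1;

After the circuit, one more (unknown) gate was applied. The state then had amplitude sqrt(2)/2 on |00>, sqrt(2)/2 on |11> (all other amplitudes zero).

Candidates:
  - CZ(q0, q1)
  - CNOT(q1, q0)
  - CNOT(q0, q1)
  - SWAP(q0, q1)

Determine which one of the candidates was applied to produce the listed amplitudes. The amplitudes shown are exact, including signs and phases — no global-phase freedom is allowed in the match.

It was CNOT(q1, q0) that produced the state shown.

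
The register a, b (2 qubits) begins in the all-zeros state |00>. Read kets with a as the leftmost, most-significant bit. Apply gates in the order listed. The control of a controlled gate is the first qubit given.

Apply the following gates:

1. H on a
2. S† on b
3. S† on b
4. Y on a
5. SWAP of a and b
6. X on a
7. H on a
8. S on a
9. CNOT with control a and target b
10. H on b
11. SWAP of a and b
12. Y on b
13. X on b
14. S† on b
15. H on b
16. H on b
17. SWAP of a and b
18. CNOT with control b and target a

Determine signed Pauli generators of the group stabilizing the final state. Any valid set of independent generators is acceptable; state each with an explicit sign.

The final state is stabilized by the group generated by -XI, -IZ; other independent generating sets are equally valid.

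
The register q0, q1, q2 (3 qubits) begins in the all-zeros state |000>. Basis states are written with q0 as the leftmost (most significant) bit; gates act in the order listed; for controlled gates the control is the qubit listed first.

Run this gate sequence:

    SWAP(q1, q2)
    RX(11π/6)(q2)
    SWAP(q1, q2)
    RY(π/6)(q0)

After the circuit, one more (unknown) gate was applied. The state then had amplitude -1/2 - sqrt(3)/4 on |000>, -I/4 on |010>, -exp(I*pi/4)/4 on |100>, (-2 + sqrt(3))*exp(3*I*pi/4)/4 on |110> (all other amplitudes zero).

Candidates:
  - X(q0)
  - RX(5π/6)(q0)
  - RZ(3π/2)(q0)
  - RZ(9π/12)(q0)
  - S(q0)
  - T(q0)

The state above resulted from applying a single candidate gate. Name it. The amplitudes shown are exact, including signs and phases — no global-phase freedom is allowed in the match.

The applied gate was T(q0).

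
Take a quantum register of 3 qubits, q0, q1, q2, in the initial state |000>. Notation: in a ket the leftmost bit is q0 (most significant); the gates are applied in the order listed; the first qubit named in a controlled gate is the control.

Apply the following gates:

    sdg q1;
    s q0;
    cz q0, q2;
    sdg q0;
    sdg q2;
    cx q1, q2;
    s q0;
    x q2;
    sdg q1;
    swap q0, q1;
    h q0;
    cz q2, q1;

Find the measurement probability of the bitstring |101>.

The probability of measuring |101> is 1/2.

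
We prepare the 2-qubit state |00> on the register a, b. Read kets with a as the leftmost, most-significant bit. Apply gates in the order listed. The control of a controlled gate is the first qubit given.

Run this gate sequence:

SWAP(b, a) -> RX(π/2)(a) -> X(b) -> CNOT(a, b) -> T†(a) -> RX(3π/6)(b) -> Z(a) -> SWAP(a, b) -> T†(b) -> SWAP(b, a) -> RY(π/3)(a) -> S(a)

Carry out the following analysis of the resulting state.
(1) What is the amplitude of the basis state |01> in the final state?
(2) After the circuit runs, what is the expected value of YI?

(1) |01> carries amplitude sqrt(3)/4 + I/4 in the final state.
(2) The expectation value of YI is 0.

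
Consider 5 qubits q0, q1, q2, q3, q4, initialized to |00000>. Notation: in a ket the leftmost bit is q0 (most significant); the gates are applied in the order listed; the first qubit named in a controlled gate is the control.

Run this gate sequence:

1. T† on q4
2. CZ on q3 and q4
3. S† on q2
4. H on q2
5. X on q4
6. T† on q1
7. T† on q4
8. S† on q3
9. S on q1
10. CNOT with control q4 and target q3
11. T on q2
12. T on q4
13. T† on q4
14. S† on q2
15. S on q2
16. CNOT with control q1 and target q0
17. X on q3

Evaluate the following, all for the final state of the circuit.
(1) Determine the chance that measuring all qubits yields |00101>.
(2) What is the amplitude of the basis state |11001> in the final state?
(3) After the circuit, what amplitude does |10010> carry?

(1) The probability of measuring |00101> is 1/2.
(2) |11001> carries amplitude 0 in the final state.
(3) The amplitude on |10010> is 0.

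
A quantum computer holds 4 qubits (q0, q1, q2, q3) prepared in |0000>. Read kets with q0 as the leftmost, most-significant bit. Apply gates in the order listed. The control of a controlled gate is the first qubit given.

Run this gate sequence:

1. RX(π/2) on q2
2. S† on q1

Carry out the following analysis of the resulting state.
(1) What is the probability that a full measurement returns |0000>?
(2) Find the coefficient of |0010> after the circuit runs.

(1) Outcome |0000> occurs with probability 1/2.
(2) The amplitude on |0010> is -sqrt(2)*I/2.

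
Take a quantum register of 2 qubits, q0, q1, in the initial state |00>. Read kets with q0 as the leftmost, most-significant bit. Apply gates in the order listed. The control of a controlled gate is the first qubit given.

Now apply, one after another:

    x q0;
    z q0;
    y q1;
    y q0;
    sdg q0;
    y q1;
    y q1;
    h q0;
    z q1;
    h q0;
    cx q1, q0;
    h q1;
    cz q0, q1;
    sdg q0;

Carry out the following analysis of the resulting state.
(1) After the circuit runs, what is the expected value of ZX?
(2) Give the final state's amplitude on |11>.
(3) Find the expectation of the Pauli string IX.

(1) The expectation value of ZX is -1.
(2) |11> carries amplitude -sqrt(2)*I/2 in the final state.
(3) The expectation value of IX is 1.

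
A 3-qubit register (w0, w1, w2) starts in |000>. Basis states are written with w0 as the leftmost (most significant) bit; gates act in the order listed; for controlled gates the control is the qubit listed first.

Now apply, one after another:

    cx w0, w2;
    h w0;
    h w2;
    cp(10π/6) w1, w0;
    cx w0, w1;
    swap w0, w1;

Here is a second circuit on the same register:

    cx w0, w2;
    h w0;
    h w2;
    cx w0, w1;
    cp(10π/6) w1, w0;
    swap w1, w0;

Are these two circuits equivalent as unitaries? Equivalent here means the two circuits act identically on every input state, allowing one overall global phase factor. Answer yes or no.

No — the two circuits implement different unitaries, even allowing a global phase.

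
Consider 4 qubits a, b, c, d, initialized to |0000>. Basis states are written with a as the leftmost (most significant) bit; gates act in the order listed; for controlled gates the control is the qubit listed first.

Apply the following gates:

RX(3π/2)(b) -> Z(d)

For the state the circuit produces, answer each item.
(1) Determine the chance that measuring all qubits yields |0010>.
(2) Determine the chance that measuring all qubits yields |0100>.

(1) The probability of measuring |0010> is 0.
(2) Outcome |0100> occurs with probability 1/2.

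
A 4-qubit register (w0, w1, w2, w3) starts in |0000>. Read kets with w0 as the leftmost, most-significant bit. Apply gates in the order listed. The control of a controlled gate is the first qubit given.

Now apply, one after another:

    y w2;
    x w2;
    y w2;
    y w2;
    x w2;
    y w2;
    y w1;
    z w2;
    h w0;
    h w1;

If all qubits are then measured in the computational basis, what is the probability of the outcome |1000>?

Outcome |1000> occurs with probability 1/4. Key observation: the block from step 1 through step 6 cancels to the identity and can be dropped.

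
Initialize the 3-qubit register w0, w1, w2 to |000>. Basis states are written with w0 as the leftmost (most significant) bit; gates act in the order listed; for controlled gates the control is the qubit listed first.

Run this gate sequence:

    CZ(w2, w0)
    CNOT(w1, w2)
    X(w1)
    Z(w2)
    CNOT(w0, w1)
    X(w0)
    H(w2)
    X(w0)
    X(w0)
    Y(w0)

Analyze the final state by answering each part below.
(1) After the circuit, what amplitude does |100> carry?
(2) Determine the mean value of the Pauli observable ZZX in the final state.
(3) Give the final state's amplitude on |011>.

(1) The amplitude on |100> is 0.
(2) The expectation value of ZZX is -1.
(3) The final state's coefficient on |011> equals -sqrt(2)*I/2.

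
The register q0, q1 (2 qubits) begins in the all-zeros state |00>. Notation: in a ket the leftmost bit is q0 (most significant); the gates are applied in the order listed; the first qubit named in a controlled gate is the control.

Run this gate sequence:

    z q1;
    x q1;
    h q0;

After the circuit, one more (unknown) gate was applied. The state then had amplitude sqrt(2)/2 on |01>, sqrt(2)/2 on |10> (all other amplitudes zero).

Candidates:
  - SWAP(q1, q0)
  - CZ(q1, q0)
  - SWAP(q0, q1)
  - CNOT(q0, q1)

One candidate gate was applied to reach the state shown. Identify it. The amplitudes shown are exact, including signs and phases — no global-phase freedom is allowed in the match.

The unique candidate consistent with the amplitudes is CNOT(q0, q1).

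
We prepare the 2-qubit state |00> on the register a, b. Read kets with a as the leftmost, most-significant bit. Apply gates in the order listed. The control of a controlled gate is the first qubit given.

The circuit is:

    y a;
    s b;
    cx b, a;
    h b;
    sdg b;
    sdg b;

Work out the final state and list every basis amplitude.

The final amplitudes are 0 on |00>, 0 on |01>, sqrt(2)*I/2 on |10>, -sqrt(2)*I/2 on |11>.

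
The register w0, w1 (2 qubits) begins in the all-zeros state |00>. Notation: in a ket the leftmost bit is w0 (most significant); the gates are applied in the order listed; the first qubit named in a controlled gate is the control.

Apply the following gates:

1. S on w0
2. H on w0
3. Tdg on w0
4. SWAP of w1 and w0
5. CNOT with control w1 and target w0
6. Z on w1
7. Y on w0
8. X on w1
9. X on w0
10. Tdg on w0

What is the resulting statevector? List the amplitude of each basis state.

The resulting statevector has amplitude 0 on |00>, sqrt(2)*I/2 on |01>, sqrt(2)/2 on |10>, 0 on |11>.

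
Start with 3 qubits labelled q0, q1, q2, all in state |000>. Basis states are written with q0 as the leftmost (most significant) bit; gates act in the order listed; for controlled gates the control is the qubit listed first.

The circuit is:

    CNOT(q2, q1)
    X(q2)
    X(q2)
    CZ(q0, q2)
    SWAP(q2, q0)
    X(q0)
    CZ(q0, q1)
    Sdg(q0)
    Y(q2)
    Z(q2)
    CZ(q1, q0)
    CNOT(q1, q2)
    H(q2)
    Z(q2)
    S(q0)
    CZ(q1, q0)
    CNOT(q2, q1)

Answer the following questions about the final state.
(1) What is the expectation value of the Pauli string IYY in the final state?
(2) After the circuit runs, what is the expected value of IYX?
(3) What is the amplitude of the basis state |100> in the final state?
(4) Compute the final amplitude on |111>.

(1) The observable IYY averages to -1.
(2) The observable IYX averages to 0.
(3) |100> carries amplitude -sqrt(2)*I/2 in the final state.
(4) The amplitude on |111> is -sqrt(2)*I/2.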